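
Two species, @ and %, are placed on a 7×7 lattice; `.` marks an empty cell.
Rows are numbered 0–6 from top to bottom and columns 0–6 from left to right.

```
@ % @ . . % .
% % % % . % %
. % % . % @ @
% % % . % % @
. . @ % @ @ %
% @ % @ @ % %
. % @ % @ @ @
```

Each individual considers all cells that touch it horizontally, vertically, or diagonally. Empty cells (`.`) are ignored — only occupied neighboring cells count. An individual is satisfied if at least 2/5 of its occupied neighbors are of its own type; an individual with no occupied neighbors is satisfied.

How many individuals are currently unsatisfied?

(0,0)@ 0/3 ✗
(0,1)% 3/5 ✓
(0,2)@ 0/4 ✗
(0,5)% 2/2 ✓
(1,0)% 3/4 ✓
(1,1)% 5/7 ✓
(1,2)% 5/6 ✓
(1,3)% 3/4 ✓
(1,5)% 3/5 ✓
(1,6)% 2/4 ✓
(2,1)% 7/7 ✓
(2,2)% 6/6 ✓
(2,4)% 4/5 ✓
(2,5)@ 2/7 ✗
(2,6)@ 2/5 ✓
(3,0)% 2/2 ✓
(3,1)% 4/5 ✓
(3,2)% 4/5 ✓
(3,4)% 3/6 ✓
(3,5)% 3/8 ✗
(3,6)@ 3/5 ✓
(4,2)@ 2/6 ✗
(4,3)% 3/7 ✓
(4,4)@ 3/7 ✓
(4,5)@ 3/8 ✗
(4,6)% 3/5 ✓
(5,0)% 1/2 ✓
(5,1)@ 2/5 ✓
(5,2)% 3/7 ✓
(5,3)@ 5/8 ✓
(5,4)@ 5/8 ✓
(5,5)% 2/8 ✗
(5,6)% 2/5 ✓
(6,1)% 2/4 ✓
(6,2)@ 2/5 ✓
(6,3)% 1/5 ✗
(6,4)@ 3/5 ✓
(6,5)@ 3/5 ✓
(6,6)@ 1/3 ✗
Unsatisfied: (0,0), (0,2), (2,5), (3,5), (4,2), (4,5), (5,5), (6,3), (6,6) — 9 in total.

9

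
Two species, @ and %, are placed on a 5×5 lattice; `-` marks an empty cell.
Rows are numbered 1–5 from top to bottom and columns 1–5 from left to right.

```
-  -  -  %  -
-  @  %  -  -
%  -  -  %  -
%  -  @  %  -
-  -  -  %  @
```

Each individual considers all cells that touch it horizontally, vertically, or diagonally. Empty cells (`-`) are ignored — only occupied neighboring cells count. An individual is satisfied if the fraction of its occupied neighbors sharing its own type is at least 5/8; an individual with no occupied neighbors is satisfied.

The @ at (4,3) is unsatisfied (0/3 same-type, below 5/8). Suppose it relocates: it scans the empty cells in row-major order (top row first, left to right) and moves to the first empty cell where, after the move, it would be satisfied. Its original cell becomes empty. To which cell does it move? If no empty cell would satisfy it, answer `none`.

(1,1)

Vacating (4,3). Empty cells in order:
  (1,1): 1/1 same-type → satisfied — stop here.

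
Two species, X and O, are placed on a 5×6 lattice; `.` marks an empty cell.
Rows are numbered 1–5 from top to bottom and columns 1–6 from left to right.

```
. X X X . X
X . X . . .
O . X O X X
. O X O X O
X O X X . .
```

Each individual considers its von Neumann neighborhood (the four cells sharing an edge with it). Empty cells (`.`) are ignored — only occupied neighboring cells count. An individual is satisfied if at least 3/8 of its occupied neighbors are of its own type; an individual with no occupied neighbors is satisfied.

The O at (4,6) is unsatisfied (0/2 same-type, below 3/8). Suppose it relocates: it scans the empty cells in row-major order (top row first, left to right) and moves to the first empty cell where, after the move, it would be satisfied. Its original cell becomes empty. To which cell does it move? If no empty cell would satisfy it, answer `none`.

Vacating (4,6). Empty cells in order:
  (1,1): 0/2 same-type → still unsatisfied.
  (1,5): 0/2 same-type → still unsatisfied.
  (2,2): 0/3 same-type → still unsatisfied.
  (2,4): 1/3 same-type → still unsatisfied.
  (2,5): 0/1 same-type → still unsatisfied.
  (2,6): 0/2 same-type → still unsatisfied.
  (3,2): 2/3 same-type → satisfied — stop here.

(3,2)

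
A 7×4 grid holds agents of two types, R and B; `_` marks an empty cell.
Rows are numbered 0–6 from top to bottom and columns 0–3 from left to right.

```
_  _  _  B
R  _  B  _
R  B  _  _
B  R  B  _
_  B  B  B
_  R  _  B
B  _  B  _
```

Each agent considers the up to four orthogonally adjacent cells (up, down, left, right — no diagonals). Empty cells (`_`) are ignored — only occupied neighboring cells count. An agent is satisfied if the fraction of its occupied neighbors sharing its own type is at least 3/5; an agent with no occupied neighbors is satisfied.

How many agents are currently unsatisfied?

(0,3)B 0/0 satisfied
(1,0)R 1/1 satisfied
(1,2)B 0/0 satisfied
(2,0)R 1/3 not
(2,1)B 0/2 not
(3,0)B 0/2 not
(3,1)R 0/4 not
(3,2)B 1/2 not
(4,1)B 1/3 not
(4,2)B 3/3 satisfied
(4,3)B 2/2 satisfied
(5,1)R 0/1 not
(5,3)B 1/1 satisfied
(6,0)B 0/0 satisfied
(6,2)B 0/0 satisfied
Unsatisfied: (2,0), (2,1), (3,0), (3,1), (3,2), (4,1), (5,1) — 7 in total.

7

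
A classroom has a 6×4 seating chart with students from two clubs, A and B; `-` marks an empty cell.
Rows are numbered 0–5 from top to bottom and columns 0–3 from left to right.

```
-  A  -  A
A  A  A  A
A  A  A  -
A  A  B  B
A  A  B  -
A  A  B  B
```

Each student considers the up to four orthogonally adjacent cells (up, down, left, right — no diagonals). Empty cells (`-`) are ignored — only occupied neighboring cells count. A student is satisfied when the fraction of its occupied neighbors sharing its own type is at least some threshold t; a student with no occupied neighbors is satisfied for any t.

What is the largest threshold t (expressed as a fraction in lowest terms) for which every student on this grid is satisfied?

(0,1)A 1/1
(0,3)A 1/1
(1,0)A 2/2
(1,1)A 4/4
(1,2)A 3/3
(1,3)A 2/2
(2,0)A 3/3
(2,1)A 4/4
(2,2)A 2/3
(3,0)A 3/3
(3,1)A 3/4
(3,2)B 2/4
(3,3)B 1/1
(4,0)A 3/3
(4,1)A 3/4
(4,2)B 2/3
(5,0)A 2/2
(5,1)A 2/3
(5,2)B 2/3
(5,3)B 1/1
The smallest same-type fraction is 2/4 at (3,2), which reduces to 1/2. Any threshold above that leaves this student unsatisfied.

1/2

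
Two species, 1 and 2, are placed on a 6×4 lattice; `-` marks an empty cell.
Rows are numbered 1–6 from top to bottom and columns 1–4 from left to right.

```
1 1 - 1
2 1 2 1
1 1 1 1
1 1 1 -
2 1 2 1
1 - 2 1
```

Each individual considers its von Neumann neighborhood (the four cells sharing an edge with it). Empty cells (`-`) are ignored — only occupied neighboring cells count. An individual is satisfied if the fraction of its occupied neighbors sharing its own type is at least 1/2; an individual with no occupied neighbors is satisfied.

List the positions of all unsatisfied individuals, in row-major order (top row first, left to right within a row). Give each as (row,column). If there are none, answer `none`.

(1,1)1 1/2 ✓
(1,2)1 2/2 ✓
(1,4)1 1/1 ✓
(2,1)2 0/3 ✗
(2,2)1 2/4 ✓
(2,3)2 0/3 ✗
(2,4)1 2/3 ✓
(3,1)1 2/3 ✓
(3,2)1 4/4 ✓
(3,3)1 3/4 ✓
(3,4)1 2/2 ✓
(4,1)1 2/3 ✓
(4,2)1 4/4 ✓
(4,3)1 2/3 ✓
(5,1)2 0/3 ✗
(5,2)1 1/3 ✗
(5,3)2 1/4 ✗
(5,4)1 1/2 ✓
(6,1)1 0/1 ✗
(6,3)2 1/2 ✓
(6,4)1 1/2 ✓

(2,1), (2,3), (5,1), (5,2), (5,3), (6,1)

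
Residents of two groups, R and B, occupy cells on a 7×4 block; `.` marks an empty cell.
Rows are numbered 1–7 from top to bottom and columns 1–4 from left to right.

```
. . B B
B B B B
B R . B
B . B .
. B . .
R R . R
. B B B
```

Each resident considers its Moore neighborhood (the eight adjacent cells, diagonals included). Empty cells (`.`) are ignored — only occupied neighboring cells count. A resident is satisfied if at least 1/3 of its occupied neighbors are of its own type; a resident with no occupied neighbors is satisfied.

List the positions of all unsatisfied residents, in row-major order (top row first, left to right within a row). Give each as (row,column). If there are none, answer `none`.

(3,2), (6,2), (6,4)

(1,3)B 4/4 ok
(1,4)B 3/3 ok
(2,1)B 2/3 ok
(2,2)B 4/5 ok
(2,3)B 5/6 ok
(2,4)B 4/4 ok
(3,1)B 3/4 ok
(3,2)R 0/6 unhappy
(3,4)B 3/3 ok
(4,1)B 2/3 ok
(4,3)B 2/3 ok
(5,2)B 2/4 ok
(6,1)R 1/3 ok
(6,2)R 1/4 unhappy
(6,4)R 0/2 unhappy
(7,2)B 1/3 ok
(7,3)B 2/4 ok
(7,4)B 1/2 ok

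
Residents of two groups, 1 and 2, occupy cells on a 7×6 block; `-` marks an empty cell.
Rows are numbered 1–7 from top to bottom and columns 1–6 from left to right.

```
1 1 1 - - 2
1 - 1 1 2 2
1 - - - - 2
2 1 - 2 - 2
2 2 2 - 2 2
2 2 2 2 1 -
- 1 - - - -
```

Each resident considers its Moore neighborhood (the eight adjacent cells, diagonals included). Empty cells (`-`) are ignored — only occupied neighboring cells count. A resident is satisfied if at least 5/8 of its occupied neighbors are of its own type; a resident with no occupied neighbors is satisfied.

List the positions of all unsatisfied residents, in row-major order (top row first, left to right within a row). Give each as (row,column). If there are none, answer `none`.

(4,1), (4,2), (6,5), (7,2)

Row 1: (1,1)1 2/2 ok · (1,2)1 4/4 ok · (1,3)1 3/3 ok · (1,6)2 2/2 ok
Row 2: (2,1)1 3/3 ok · (2,3)1 3/3 ok · (2,4)1 2/3 ok · (2,5)2 3/4 ok · (2,6)2 3/3 ok
Row 3: (3,1)1 2/3 ok · (3,6)2 3/3 ok
Row 4: (4,1)2 2/4 unhappy · (4,2)1 1/5 unhappy · (4,4)2 2/2 ok · (4,6)2 3/3 ok
Row 5: (5,1)2 4/5 ok · (5,2)2 6/7 ok · (5,3)2 5/6 ok · (5,5)2 4/5 ok · (5,6)2 2/3 ok
Row 6: (6,1)2 3/4 ok · (6,2)2 5/6 ok · (6,3)2 4/5 ok · (6,4)2 3/4 ok · (6,5)1 0/3 unhappy
Row 7: (7,2)1 0/3 unhappy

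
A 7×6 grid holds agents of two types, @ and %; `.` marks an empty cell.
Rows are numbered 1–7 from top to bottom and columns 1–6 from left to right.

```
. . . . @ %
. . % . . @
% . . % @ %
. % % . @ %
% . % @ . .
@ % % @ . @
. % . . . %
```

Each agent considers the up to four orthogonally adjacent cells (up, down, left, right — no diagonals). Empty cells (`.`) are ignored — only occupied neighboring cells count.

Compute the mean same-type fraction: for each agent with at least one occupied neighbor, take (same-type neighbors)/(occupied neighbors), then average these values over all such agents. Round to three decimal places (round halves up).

0.383

(1,5)@ 0/1
(1,6)% 0/2
(2,3)% — no occupied neighbors
(2,6)@ 0/2
(3,1)% — no occupied neighbors
(3,4)% 0/1
(3,5)@ 1/3
(3,6)% 1/3
(4,2)% 1/1
(4,3)% 2/2
(4,5)@ 1/2
(4,6)% 1/2
(5,1)% 0/1
(5,3)% 2/3
(5,4)@ 1/2
(6,1)@ 0/2
(6,2)% 2/3
(6,3)% 2/3
(6,4)@ 1/2
(6,6)@ 0/1
(7,2)% 1/1
(7,6)% 0/1
Sum over 20 agents: 0/1 + 0/2 + 0/2 + 0/1 + 1/3 + 1/3 + 1/1 + 2/2 + 1/2 + 1/2 + 0/1 + 2/3 + 1/2 + 0/2 + 2/3 + 2/3 + 1/2 + 0/1 + 1/1 + 0/1 = 23/3; mean = 23/3 ÷ 20 = 23/60 = 0.383333… → 0.383.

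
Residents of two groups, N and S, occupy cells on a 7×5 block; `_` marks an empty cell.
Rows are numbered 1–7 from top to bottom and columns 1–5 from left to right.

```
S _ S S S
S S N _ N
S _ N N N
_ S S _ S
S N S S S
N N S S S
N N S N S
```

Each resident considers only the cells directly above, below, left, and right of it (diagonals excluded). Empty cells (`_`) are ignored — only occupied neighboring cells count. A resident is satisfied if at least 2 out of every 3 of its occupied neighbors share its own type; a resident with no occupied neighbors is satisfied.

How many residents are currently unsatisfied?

12

Row 1: (1,1)S 1/1 ok · (1,3)S 1/2 unhappy · (1,4)S 2/2 ok · (1,5)S 1/2 unhappy
Row 2: (2,1)S 3/3 ok · (2,2)S 1/2 unhappy · (2,3)N 1/3 unhappy · (2,5)N 1/2 unhappy
Row 3: (3,1)S 1/1 ok · (3,3)N 2/3 ok · (3,4)N 2/2 ok · (3,5)N 2/3 ok
Row 4: (4,2)S 1/2 unhappy · (4,3)S 2/3 ok · (4,5)S 1/2 unhappy
Row 5: (5,1)S 0/2 unhappy · (5,2)N 1/4 unhappy · (5,3)S 3/4 ok · (5,4)S 3/3 ok · (5,5)S 3/3 ok
Row 6: (6,1)N 2/3 ok · (6,2)N 3/4 ok · (6,3)S 3/4 ok · (6,4)S 3/4 ok · (6,5)S 3/3 ok
Row 7: (7,1)N 2/2 ok · (7,2)N 2/3 ok · (7,3)S 1/3 unhappy · (7,4)N 0/3 unhappy · (7,5)S 1/2 unhappy
Unsatisfied: (1,3), (1,5), (2,2), (2,3), (2,5), (4,2), (4,5), (5,1), (5,2), (7,3), (7,4), (7,5) — 12 in total.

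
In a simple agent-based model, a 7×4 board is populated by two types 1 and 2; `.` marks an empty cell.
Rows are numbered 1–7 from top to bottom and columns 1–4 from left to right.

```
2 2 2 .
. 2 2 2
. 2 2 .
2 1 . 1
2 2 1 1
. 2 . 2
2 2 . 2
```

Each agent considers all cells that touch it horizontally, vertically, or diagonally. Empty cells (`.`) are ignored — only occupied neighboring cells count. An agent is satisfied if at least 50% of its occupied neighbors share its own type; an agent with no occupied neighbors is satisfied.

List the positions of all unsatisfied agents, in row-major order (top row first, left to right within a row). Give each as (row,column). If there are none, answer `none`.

(4,2), (6,4)

Row 1: (1,1)2 2/2 ok · (1,2)2 4/4 ok · (1,3)2 4/4 ok
Row 2: (2,2)2 6/6 ok · (2,3)2 6/6 ok · (2,4)2 3/3 ok
Row 3: (3,2)2 4/5 ok · (3,3)2 4/6 ok
Row 4: (4,1)2 3/4 ok · (4,2)1 1/6 unhappy · (4,4)1 2/3 ok
Row 5: (5,1)2 3/4 ok · (5,2)2 3/5 ok · (5,3)1 3/6 ok · (5,4)1 2/3 ok
Row 6: (6,2)2 4/5 ok · (6,4)2 1/3 unhappy
Row 7: (7,1)2 2/2 ok · (7,2)2 2/2 ok · (7,4)2 1/1 ok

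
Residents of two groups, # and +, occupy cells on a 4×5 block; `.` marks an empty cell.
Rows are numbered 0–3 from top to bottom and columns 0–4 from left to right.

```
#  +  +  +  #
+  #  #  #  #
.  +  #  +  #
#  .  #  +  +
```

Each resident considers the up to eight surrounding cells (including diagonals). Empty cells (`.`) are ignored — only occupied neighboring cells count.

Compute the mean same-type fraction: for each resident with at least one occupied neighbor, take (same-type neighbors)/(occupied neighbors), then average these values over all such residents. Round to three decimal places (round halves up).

0.402

(0,0)# 1/3
(0,1)+ 2/5
(0,2)+ 2/5
(0,3)+ 1/5
(0,4)# 2/3
(1,0)+ 2/4
(1,1)# 3/7
(1,2)# 3/8
(1,3)# 5/8
(1,4)# 3/5
(2,1)+ 1/6
(2,2)# 4/7
(2,3)+ 2/8
(2,4)# 2/5
(3,0)# 0/1
(3,2)# 1/4
(3,3)+ 2/5
(3,4)+ 2/3
Sum over 18 residents: 1/3 + 2/5 + 2/5 + 1/5 + 2/3 + 2/4 + 3/7 + 3/8 + 5/8 + 3/5 + 1/6 + 4/7 + 2/8 + 2/5 + 0/1 + 1/4 + 2/5 + 2/3 = 217/30; mean = 217/30 ÷ 18 = 217/540 = 0.401851… → 0.402.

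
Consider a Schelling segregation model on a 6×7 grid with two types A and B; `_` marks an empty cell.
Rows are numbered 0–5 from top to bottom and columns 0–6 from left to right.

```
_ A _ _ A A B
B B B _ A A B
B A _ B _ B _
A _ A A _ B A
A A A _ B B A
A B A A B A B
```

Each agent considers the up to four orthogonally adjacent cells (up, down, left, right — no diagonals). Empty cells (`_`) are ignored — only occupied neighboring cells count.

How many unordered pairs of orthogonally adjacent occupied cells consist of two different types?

Scan each occupied cell's neighbors to the right and below so each pair is counted once.
From row 0: 2 unlike of 6 pairs (running 2/6).
From row 1: 3 unlike of 7 pairs (running 5/13).
From row 2: 3 unlike of 4 pairs (running 8/17).
From row 3: 1 unlike of 6 pairs (running 9/23).
From row 4: 4 unlike of 10 pairs (running 13/33).
From row 5: 5 unlike of 6 pairs (running 18/39).
Total adjacent occupied pairs: 39; unlike-type pairs: 18.

18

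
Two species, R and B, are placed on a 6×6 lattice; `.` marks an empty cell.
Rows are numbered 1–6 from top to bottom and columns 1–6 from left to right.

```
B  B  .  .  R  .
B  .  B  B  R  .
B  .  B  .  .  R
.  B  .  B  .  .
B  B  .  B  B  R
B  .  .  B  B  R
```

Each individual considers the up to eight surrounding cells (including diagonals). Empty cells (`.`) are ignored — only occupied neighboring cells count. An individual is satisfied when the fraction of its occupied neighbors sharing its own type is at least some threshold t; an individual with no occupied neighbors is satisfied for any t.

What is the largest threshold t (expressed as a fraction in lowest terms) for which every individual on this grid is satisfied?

1/3

(1,1)B 2/2
(1,2)B 3/3
(1,5)R 1/2
(2,1)B 3/3
(2,3)B 3/3
(2,4)B 2/4
(2,5)R 2/3
(3,1)B 2/2
(3,3)B 4/4
(3,6)R 1/1
(4,2)B 4/4
(4,4)B 3/3
(5,1)B 3/3
(5,2)B 3/3
(5,4)B 4/4
(5,5)B 4/6
(5,6)R 1/3
(6,1)B 2/2
(6,4)B 3/3
(6,5)B 3/5
(6,6)R 1/3
The smallest same-type fraction is 1/3 at (5,6), which reduces to 1/3. Any threshold above that leaves this individual unsatisfied.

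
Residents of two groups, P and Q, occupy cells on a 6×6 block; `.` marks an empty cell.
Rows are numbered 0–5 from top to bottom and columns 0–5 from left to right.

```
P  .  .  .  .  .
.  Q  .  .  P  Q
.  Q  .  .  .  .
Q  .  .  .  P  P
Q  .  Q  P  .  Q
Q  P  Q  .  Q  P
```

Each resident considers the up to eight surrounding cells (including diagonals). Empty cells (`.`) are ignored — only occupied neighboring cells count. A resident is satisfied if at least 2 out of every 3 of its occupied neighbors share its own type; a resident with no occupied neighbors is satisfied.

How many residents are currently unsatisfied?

Row 0: (0,0)P 0/1 ✗
Row 1: (1,1)Q 1/2 ✗ · (1,4)P 0/1 ✗ · (1,5)Q 0/1 ✗
Row 2: (2,1)Q 2/2 ✓
Row 3: (3,0)Q 2/2 ✓ · (3,4)P 2/3 ✓ · (3,5)P 1/2 ✗
Row 4: (4,0)Q 2/3 ✓ · (4,2)Q 1/3 ✗ · (4,3)P 1/4 ✗ · (4,5)Q 1/4 ✗
Row 5: (5,0)Q 1/2 ✗ · (5,1)P 0/4 ✗ · (5,2)Q 1/3 ✗ · (5,4)Q 1/3 ✗ · (5,5)P 0/2 ✗
Unsatisfied: (0,0), (1,1), (1,4), (1,5), (3,5), (4,2), (4,3), (4,5), (5,0), (5,1), (5,2), (5,4), (5,5) — 13 in total.

13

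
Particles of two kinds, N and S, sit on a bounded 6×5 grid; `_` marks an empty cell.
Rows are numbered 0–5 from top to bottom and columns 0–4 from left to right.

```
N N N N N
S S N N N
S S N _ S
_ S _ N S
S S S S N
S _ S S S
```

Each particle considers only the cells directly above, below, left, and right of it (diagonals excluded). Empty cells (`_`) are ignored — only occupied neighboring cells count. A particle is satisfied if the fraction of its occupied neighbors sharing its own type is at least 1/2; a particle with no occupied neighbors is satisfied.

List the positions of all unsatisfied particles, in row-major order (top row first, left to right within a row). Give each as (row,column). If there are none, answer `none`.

(3,3), (3,4), (4,4)

(0,0)N 1/2 ok
(0,1)N 2/3 ok
(0,2)N 3/3 ok
(0,3)N 3/3 ok
(0,4)N 2/2 ok
(1,0)S 2/3 ok
(1,1)S 2/4 ok
(1,2)N 3/4 ok
(1,3)N 3/3 ok
(1,4)N 2/3 ok
(2,0)S 2/2 ok
(2,1)S 3/4 ok
(2,2)N 1/2 ok
(2,4)S 1/2 ok
(3,1)S 2/2 ok
(3,3)N 0/2 unhappy
(3,4)S 1/3 unhappy
(4,0)S 2/2 ok
(4,1)S 3/3 ok
(4,2)S 3/3 ok
(4,3)S 2/4 ok
(4,4)N 0/3 unhappy
(5,0)S 1/1 ok
(5,2)S 2/2 ok
(5,3)S 3/3 ok
(5,4)S 1/2 ok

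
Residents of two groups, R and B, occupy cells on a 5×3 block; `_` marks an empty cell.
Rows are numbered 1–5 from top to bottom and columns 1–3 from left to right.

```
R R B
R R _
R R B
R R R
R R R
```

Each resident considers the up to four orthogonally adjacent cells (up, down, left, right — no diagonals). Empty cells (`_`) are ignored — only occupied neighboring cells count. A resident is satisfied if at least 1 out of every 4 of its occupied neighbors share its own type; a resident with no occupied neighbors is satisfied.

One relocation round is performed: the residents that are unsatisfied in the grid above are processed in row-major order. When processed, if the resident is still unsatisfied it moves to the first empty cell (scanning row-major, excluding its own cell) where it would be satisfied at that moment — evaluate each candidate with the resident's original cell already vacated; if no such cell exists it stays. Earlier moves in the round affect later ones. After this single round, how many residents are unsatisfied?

Initially unsatisfied (in order): (1,3), (3,3).
  (1,3) → (2,3).
  (3,3): now satisfied by earlier moves; stays.
Resulting grid:
R R _
R R B
R R B
R R R
R R R
All satisfied now.

0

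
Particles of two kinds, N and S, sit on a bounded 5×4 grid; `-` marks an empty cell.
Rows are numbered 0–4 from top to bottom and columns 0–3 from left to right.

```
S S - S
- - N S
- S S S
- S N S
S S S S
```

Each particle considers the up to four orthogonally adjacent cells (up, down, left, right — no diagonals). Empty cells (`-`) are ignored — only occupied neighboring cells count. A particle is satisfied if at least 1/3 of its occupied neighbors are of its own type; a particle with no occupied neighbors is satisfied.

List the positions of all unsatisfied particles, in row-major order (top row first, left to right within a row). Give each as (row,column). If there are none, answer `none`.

(1,2), (3,2)

(0,0)S 1/1 ok
(0,1)S 1/1 ok
(0,3)S 1/1 ok
(1,2)N 0/2 unhappy
(1,3)S 2/3 ok
(2,1)S 2/2 ok
(2,2)S 2/4 ok
(2,3)S 3/3 ok
(3,1)S 2/3 ok
(3,2)N 0/4 unhappy
(3,3)S 2/3 ok
(4,0)S 1/1 ok
(4,1)S 3/3 ok
(4,2)S 2/3 ok
(4,3)S 2/2 ok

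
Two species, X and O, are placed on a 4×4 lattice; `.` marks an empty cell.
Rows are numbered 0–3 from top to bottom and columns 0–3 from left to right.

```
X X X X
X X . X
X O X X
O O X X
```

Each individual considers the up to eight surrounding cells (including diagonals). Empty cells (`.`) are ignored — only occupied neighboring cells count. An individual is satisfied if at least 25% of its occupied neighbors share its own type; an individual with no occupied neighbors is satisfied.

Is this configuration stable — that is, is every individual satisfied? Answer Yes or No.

Row 0: (0,0)X 3/3 ok · (0,1)X 4/4 ok · (0,2)X 4/4 ok · (0,3)X 2/2 ok
Row 1: (1,0)X 4/5 ok · (1,1)X 6/7 ok · (1,3)X 4/4 ok
Row 2: (2,0)X 2/5 ok · (2,1)O 2/7 ok · (2,2)X 5/7 ok · (2,3)X 4/4 ok
Row 3: (3,0)O 2/3 ok · (3,1)O 2/5 ok · (3,2)X 3/5 ok · (3,3)X 3/3 ok
All meet the threshold, so the configuration is stable.

Yes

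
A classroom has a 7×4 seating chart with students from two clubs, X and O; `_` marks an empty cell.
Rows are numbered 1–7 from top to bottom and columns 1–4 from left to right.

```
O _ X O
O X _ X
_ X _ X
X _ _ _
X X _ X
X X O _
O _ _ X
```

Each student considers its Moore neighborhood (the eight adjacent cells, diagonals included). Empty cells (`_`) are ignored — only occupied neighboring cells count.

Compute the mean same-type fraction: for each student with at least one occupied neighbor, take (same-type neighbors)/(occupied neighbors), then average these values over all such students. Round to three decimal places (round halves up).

0.499

(1,1)O 1/2
(1,3)X 2/3
(1,4)O 0/2
(2,1)O 1/3
(2,2)X 2/4
(2,4)X 2/3
(3,2)X 2/3
(3,4)X 1/1
(4,1)X 3/3
(5,1)X 4/4
(5,2)X 4/5
(5,4)X 0/1
(6,1)X 3/4
(6,2)X 3/5
(6,3)O 0/4
(7,1)O 0/2
(7,4)X 0/1
Sum over 17 students: 1/2 + 2/3 + 0/2 + 1/3 + 2/4 + 2/3 + 2/3 + 1/1 + 3/3 + 4/4 + 4/5 + 0/1 + 3/4 + 3/5 + 0/4 + 0/2 + 0/1 = 509/60; mean = 509/60 ÷ 17 = 509/1020 = 0.499019… → 0.499.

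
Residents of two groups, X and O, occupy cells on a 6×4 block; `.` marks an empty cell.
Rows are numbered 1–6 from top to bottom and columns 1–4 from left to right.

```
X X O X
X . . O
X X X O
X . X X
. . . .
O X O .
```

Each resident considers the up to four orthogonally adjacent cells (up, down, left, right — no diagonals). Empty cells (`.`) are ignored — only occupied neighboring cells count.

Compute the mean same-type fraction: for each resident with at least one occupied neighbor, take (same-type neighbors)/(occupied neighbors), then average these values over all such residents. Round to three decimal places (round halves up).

(1,1)X 2/2
(1,2)X 1/2
(1,3)O 0/2
(1,4)X 0/2
(2,1)X 2/2
(2,4)O 1/2
(3,1)X 3/3
(3,2)X 2/2
(3,3)X 2/3
(3,4)O 1/3
(4,1)X 1/1
(4,3)X 2/2
(4,4)X 1/2
(6,1)O 0/1
(6,2)X 0/2
(6,3)O 0/1
Sum over 16 residents: 2/2 + 1/2 + 0/2 + 0/2 + 2/2 + 1/2 + 3/3 + 2/2 + 2/3 + 1/3 + 1/1 + 2/2 + 1/2 + 0/1 + 0/2 + 0/1 = 17/2; mean = 17/2 ÷ 16 = 17/32 = 0.53125 → 0.531.

0.531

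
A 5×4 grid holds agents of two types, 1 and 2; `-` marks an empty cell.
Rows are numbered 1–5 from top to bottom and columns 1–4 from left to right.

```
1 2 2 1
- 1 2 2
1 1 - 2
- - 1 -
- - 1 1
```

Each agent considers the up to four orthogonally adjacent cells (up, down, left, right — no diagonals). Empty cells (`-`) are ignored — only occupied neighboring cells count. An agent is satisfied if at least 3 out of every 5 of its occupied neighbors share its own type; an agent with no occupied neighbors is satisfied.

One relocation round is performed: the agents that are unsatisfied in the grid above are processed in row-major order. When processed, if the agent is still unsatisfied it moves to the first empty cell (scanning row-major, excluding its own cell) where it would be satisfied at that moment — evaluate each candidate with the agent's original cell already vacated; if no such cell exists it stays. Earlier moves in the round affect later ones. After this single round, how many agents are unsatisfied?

Initially unsatisfied (in order): (1,1), (1,2), (1,4), (2,2).
  (1,1) → (2,1).
  (1,2) → (5,1).
  (1,4) → (1,1).
  (2,2): now satisfied by earlier moves; stays.
Resulting grid:
1 - 2 -
1 1 2 2
1 1 - 2
- - 1 -
2 - 1 1
All satisfied now.

0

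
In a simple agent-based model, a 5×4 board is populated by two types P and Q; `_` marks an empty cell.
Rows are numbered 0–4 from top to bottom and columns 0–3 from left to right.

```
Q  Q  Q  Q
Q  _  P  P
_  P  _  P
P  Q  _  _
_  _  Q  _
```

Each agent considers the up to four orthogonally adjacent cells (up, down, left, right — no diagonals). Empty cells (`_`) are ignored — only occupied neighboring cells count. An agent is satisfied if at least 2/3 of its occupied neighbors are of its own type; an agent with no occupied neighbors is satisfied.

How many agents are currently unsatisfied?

Row 0: (0,0)Q 2/2 ✓ · (0,1)Q 2/2 ✓ · (0,2)Q 2/3 ✓ · (0,3)Q 1/2 ✗
Row 1: (1,0)Q 1/1 ✓ · (1,2)P 1/2 ✗ · (1,3)P 2/3 ✓
Row 2: (2,1)P 0/1 ✗ · (2,3)P 1/1 ✓
Row 3: (3,0)P 0/1 ✗ · (3,1)Q 0/2 ✗
Row 4: (4,2)Q 0/0 ✓
Unsatisfied: (0,3), (1,2), (2,1), (3,0), (3,1) — 5 in total.

5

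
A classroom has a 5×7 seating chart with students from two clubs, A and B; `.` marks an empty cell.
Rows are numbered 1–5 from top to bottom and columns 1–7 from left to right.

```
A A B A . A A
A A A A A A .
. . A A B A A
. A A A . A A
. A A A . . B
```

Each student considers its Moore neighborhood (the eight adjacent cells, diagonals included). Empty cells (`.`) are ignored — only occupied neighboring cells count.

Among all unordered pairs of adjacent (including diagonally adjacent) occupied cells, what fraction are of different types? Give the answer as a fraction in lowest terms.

Scan each occupied cell's neighbors to the right and below (and the two forward diagonals) so each pair is counted once.
Row 1: A(1,1)–A(1,2)= A(1,1)–A(2,1)= A(1,1)–A(2,2)= A(1,2)–B(1,3)≠ A(1,2)–A(2,2)= A(1,2)–A(2,3)= A(1,2)–A(2,1)= B(1,3)–A(1,4)≠ B(1,3)–A(2,3)≠ B(1,3)–A(2,4)≠ B(1,3)–A(2,2)≠ A(1,4)–A(2,4)= A(1,4)–A(2,5)= A(1,4)–A(2,3)= A(1,6)–A(1,7)= A(1,6)–A(2,6)= A(1,6)–A(2,5)= A(1,7)–A(2,6)=  → 5/18 unlike.
Row 2: A(2,1)–A(2,2)= A(2,2)–A(2,3)= A(2,2)–A(3,3)= A(2,3)–A(2,4)= A(2,3)–A(3,3)= A(2,3)–A(3,4)= A(2,4)–A(2,5)= A(2,4)–A(3,4)= A(2,4)–B(3,5)≠ A(2,4)–A(3,3)= A(2,5)–A(2,6)= A(2,5)–B(3,5)≠ A(2,5)–A(3,6)= A(2,5)–A(3,4)= A(2,6)–A(3,6)= A(2,6)–A(3,7)= A(2,6)–B(3,5)≠  → 3/17 unlike.
Row 3: A(3,3)–A(3,4)= A(3,3)–A(4,3)= A(3,3)–A(4,4)= A(3,3)–A(4,2)= A(3,4)–B(3,5)≠ A(3,4)–A(4,4)= A(3,4)–A(4,3)= B(3,5)–A(3,6)≠ B(3,5)–A(4,6)≠ B(3,5)–A(4,4)≠ A(3,6)–A(3,7)= A(3,6)–A(4,6)= A(3,6)–A(4,7)= A(3,7)–A(4,7)= A(3,7)–A(4,6)=  → 4/15 unlike.
Row 4: A(4,2)–A(4,3)= A(4,2)–A(5,2)= A(4,2)–A(5,3)= A(4,3)–A(4,4)= A(4,3)–A(5,3)= A(4,3)–A(5,4)= A(4,3)–A(5,2)= A(4,4)–A(5,4)= A(4,4)–A(5,3)= A(4,6)–A(4,7)= A(4,6)–B(5,7)≠ A(4,7)–B(5,7)≠  → 2/12 unlike.
Row 5: A(5,2)–A(5,3)= A(5,3)–A(5,4)=  → 0/2 unlike.
Total adjacent occupied pairs: 64; unlike-type pairs: 14.
14/64 reduces to 7/32.

7/32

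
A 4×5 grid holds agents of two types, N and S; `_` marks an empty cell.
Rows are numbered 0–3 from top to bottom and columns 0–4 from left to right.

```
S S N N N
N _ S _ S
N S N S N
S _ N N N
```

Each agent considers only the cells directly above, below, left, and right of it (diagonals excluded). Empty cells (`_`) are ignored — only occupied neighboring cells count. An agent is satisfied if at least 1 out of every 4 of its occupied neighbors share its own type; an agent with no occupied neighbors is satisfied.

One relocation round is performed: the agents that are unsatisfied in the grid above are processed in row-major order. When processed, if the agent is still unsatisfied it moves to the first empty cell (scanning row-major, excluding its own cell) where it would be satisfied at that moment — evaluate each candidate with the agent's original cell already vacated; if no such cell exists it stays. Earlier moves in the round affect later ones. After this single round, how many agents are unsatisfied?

0

Initially unsatisfied (in order): (1,2), (1,4), (2,1), (2,3), (3,0).
  (1,2) → (1,1).
  (1,4) → (1,2).
  (2,1): now satisfied by earlier moves; stays.
  (2,3) → (1,3).
  (3,0) → (1,4).
Resulting grid:
S S N N N
N S S S S
N S N _ N
_ _ N N N
All satisfied now.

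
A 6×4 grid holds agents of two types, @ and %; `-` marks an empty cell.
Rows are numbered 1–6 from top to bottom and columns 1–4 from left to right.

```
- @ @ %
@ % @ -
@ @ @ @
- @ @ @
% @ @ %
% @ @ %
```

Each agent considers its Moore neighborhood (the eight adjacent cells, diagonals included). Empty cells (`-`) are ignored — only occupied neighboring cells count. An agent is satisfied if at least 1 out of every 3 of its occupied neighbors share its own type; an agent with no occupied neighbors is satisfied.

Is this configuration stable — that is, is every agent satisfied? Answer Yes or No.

Row 1: (1,2)@ 3/4 ✓ · (1,3)@ 2/4 ✓ · (1,4)% 0/2 ✗
Row 2: (2,1)@ 3/4 ✓ · (2,2)% 0/7 ✗ · (2,3)@ 5/7 ✓
Row 3: (3,1)@ 3/4 ✓ · (3,2)@ 6/7 ✓ · (3,3)@ 6/7 ✓ · (3,4)@ 4/4 ✓
Row 4: (4,2)@ 6/7 ✓ · (4,3)@ 7/8 ✓ · (4,4)@ 4/5 ✓
Row 5: (5,1)% 1/4 ✗ · (5,2)@ 5/7 ✓ · (5,3)@ 6/8 ✓ · (5,4)% 1/5 ✗
Row 6: (6,1)% 1/3 ✓ · (6,2)@ 3/5 ✓ · (6,3)@ 3/5 ✓ · (6,4)% 1/3 ✓
For instance (1,4) has only 0/2 same-type neighbors, below 1/3.

No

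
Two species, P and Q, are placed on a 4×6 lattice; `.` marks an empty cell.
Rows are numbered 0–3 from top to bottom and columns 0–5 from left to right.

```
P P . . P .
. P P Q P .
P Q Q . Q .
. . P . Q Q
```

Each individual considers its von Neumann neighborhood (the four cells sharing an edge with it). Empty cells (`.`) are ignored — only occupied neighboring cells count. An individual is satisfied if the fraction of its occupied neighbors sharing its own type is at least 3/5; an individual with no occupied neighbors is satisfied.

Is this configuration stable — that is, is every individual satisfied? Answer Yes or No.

Row 0: (0,0)P 1/1 satisfied · (0,1)P 2/2 satisfied · (0,4)P 1/1 satisfied
Row 1: (1,1)P 2/3 satisfied · (1,2)P 1/3 not · (1,3)Q 0/2 not · (1,4)P 1/3 not
Row 2: (2,0)P 0/1 not · (2,1)Q 1/3 not · (2,2)Q 1/3 not · (2,4)Q 1/2 not
Row 3: (3,2)P 0/1 not · (3,4)Q 2/2 satisfied · (3,5)Q 1/1 satisfied
For instance (1,2) has only 1/3 same-type neighbors, below 3/5.

No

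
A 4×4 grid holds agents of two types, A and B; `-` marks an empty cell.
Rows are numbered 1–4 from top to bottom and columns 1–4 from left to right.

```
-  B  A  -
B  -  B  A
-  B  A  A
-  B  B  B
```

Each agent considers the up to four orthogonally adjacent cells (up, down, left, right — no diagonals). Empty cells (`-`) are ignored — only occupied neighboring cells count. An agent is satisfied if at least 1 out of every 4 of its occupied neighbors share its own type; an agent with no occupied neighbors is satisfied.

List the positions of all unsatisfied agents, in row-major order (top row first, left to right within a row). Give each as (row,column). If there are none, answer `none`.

(1,2)B 0/1 not
(1,3)A 0/2 not
(2,1)B 0/0 satisfied
(2,3)B 0/3 not
(2,4)A 1/2 satisfied
(3,2)B 1/2 satisfied
(3,3)A 1/4 satisfied
(3,4)A 2/3 satisfied
(4,2)B 2/2 satisfied
(4,3)B 2/3 satisfied
(4,4)B 1/2 satisfied

(1,2), (1,3), (2,3)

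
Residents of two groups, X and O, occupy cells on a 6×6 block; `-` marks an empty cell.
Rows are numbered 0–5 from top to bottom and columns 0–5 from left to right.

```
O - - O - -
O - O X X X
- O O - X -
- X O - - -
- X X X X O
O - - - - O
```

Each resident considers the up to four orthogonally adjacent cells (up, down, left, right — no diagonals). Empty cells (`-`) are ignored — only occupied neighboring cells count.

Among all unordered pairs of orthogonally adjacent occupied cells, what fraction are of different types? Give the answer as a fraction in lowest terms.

Scan each occupied cell's neighbors to the right and below so each pair is counted once.
Row 0: O(0,0)–O(1,0)= O(0,3)–X(1,3)≠  → 1/2 unlike.
Row 1: O(1,2)–X(1,3)≠ O(1,2)–O(2,2)= X(1,3)–X(1,4)= X(1,4)–X(1,5)= X(1,4)–X(2,4)=  → 1/5 unlike.
Row 2: O(2,1)–O(2,2)= O(2,1)–X(3,1)≠ O(2,2)–O(3,2)=  → 1/3 unlike.
Row 3: X(3,1)–O(3,2)≠ X(3,1)–X(4,1)= O(3,2)–X(4,2)≠  → 2/3 unlike.
Row 4: X(4,1)–X(4,2)= X(4,2)–X(4,3)= X(4,3)–X(4,4)= X(4,4)–O(4,5)≠ O(4,5)–O(5,5)=  → 1/5 unlike.
Total adjacent occupied pairs: 18; unlike-type pairs: 6.
6/18 reduces to 1/3.

1/3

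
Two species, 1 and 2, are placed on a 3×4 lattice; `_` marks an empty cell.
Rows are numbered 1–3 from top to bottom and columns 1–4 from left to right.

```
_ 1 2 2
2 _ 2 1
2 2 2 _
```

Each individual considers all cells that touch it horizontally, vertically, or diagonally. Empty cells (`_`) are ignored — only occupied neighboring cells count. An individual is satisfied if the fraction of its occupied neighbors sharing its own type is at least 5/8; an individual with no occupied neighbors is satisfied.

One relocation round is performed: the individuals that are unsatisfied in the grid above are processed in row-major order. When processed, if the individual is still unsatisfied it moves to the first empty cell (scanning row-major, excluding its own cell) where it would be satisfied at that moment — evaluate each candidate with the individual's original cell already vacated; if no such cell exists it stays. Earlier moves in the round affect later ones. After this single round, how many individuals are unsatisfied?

3

Initially unsatisfied (in order): (1,2), (1,3), (2,4).
  (1,2): no empty cell satisfies it; stays.
  (1,3) → (2,2).
  (2,4): no empty cell satisfies it; stays.
Resulting grid:
_ 1 _ 2
2 2 2 1
2 2 2 _
Unsatisfied now: (1,2), (1,4), (2,4).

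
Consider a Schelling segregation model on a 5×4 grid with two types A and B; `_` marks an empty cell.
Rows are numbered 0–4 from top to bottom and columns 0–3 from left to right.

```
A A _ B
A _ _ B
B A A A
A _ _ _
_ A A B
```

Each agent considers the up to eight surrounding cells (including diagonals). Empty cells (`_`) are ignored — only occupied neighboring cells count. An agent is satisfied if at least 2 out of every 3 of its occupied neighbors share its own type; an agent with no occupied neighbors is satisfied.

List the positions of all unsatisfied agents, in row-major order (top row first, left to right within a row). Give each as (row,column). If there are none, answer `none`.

(1,3), (2,0), (2,3), (4,2), (4,3)

Row 0: (0,0)A 2/2 ok · (0,1)A 2/2 ok · (0,3)B 1/1 ok
Row 1: (1,0)A 3/4 ok · (1,3)B 1/3 unhappy
Row 2: (2,0)B 0/3 unhappy · (2,1)A 3/4 ok · (2,2)A 2/3 ok · (2,3)A 1/2 unhappy
Row 3: (3,0)A 2/3 ok
Row 4: (4,1)A 2/2 ok · (4,2)A 1/2 unhappy · (4,3)B 0/1 unhappy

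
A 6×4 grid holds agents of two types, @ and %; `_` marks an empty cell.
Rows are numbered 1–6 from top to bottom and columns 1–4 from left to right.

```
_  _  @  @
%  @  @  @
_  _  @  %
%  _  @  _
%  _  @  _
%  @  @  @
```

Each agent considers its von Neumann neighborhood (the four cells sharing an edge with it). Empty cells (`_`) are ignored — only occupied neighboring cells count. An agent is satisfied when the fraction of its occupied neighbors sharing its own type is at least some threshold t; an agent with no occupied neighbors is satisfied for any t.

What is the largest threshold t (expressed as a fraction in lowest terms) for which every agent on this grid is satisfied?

0/1

Row 1: (1,3)@ 2/2 · (1,4)@ 2/2
Row 2: (2,1)% 0/1 · (2,2)@ 1/2 · (2,3)@ 4/4 · (2,4)@ 2/3
Row 3: (3,3)@ 2/3 · (3,4)% 0/2
Row 4: (4,1)% 1/1 · (4,3)@ 2/2
Row 5: (5,1)% 2/2 · (5,3)@ 2/2
Row 6: (6,1)% 1/2 · (6,2)@ 1/2 · (6,3)@ 3/3 · (6,4)@ 1/1
The smallest same-type fraction is 0/1 at (2,1), which reduces to 0/1. Any threshold above that leaves this agent unsatisfied.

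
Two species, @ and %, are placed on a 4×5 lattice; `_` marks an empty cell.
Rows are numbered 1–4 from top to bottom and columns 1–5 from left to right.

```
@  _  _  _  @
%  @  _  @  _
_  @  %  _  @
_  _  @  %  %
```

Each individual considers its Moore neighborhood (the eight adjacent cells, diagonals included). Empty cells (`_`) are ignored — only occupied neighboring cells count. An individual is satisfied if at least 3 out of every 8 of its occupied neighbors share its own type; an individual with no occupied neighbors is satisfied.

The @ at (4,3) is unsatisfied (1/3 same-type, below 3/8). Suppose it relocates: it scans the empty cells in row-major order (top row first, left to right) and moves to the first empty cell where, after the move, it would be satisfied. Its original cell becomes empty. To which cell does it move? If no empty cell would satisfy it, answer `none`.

(1,2)

Vacating (4,3). Empty cells in order:
  (1,2): 2/3 same-type → satisfied — stop here.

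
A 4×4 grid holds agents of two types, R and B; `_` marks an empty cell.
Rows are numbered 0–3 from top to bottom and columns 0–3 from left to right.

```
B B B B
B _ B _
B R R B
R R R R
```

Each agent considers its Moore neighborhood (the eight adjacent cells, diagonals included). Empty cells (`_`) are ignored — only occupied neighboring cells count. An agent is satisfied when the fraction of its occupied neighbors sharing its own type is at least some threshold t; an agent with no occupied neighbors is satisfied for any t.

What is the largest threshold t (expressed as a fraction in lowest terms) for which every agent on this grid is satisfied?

1/4

Row 0: (0,0)B 2/2 · (0,1)B 4/4 · (0,2)B 3/3 · (0,3)B 2/2
Row 1: (1,0)B 3/4 · (1,2)B 4/6
Row 2: (2,0)B 1/4 · (2,1)R 4/7 · (2,2)R 4/6 · (2,3)B 1/4
Row 3: (3,0)R 2/3 · (3,1)R 4/5 · (3,2)R 4/5 · (3,3)R 2/3
The smallest same-type fraction is 1/4 at (2,0), which reduces to 1/4. Any threshold above that leaves this agent unsatisfied.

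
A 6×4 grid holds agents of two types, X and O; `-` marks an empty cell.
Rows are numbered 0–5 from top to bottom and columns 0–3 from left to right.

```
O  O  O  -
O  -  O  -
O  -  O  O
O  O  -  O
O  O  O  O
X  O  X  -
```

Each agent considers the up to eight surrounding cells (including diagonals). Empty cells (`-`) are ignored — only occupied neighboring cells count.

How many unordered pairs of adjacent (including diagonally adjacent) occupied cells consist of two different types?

Scan each occupied cell's neighbors to the right and below (and the two forward diagonals) so each pair is counted once.
From row 0: 0 unlike of 6 pairs (running 0/6).
From row 1: 0 unlike of 3 pairs (running 0/9).
From row 2: 0 unlike of 6 pairs (running 0/15).
From row 3: 0 unlike of 8 pairs (running 0/23).
From row 4: 5 unlike of 11 pairs (running 5/34).
From row 5: 2 unlike of 2 pairs (running 7/36).
Total adjacent occupied pairs: 36; unlike-type pairs: 7.

7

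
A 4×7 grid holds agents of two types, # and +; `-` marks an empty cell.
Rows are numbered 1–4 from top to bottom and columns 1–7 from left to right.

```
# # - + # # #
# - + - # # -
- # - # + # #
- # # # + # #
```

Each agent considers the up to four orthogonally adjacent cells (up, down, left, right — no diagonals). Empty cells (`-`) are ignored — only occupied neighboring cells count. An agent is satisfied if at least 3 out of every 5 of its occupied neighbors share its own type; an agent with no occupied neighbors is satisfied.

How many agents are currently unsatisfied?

4

Row 1: (1,1)# 2/2 ✓ · (1,2)# 1/1 ✓ · (1,4)+ 0/1 ✗ · (1,5)# 2/3 ✓ · (1,6)# 3/3 ✓ · (1,7)# 1/1 ✓
Row 2: (2,1)# 1/1 ✓ · (2,3)+ 0/0 ✓ · (2,5)# 2/3 ✓ · (2,6)# 3/3 ✓
Row 3: (3,2)# 1/1 ✓ · (3,4)# 1/2 ✗ · (3,5)+ 1/4 ✗ · (3,6)# 3/4 ✓ · (3,7)# 2/2 ✓
Row 4: (4,2)# 2/2 ✓ · (4,3)# 2/2 ✓ · (4,4)# 2/3 ✓ · (4,5)+ 1/3 ✗ · (4,6)# 2/3 ✓ · (4,7)# 2/2 ✓
Unsatisfied: (1,4), (3,4), (3,5), (4,5) — 4 in total.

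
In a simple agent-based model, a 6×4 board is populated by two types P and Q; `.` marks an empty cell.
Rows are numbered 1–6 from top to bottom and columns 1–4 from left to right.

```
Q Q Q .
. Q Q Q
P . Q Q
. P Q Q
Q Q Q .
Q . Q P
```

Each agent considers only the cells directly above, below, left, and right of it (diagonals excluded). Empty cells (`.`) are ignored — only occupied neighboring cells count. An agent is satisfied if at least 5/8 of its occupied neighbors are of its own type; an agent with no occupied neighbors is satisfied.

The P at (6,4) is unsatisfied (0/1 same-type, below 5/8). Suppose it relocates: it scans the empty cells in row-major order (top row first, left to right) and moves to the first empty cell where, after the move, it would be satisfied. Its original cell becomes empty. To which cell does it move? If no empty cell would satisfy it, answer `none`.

Vacating (6,4). Empty cells in order:
  (1,4): 0/2 same-type → still unsatisfied.
  (2,1): 1/3 same-type → still unsatisfied.
  (3,2): 2/4 same-type → still unsatisfied.
  (4,1): 2/3 same-type → satisfied — stop here.

(4,1)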